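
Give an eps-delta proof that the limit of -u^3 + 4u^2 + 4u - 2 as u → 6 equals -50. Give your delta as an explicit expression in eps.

Let eps > 0. We want delta > 0 such that 0 < |u − 6| < delta implies |(-u^3 + 4u^2 + 4u - 2) + 50| < eps.
(-u^3 + 4u^2 + 4u - 2) + 50 = -u^3 + 4u^2 + 4u + 48 = (u − 6)(-u^2 - 2u - 8).
So |(-u^3 + 4u^2 + 4u - 2) + 50| = |u − 6|·|-u^2 - 2u - 8|.
Assume first that |u − 6| < 1, so |u| < 7. Then |-u^2 - 2u - 8| ≤ 7^2 + 2·7 + 8 = 71.
Hence |(-u^3 + 4u^2 + 4u - 2) + 50| ≤ 71|u − 6| < eps provided |u − 6| < eps/71.
Take delta = min(1, eps/71). Then 0 < |u − 6| < delta gives both |u − 6| < 1 and |u − 6| < eps/71, so |(-u^3 + 4u^2 + 4u - 2) + 50| < eps.

delta = min(1, eps/71)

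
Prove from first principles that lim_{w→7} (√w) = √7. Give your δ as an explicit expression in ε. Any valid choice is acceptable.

δ = min(7, √7·ε)

Let ε > 0 be given. We want δ > 0 such that 0 < |w − 7| < δ implies |√w − √7| < ε.
Multiplying by the conjugate, |√w − √7| = |w − 7|/(√w + √7).
Restrict δ ≤ 7 so that |w − 7| < 7 forces w > 0, and then √w + √7 > √7.
Hence |√w − √7| < |w − 7|/√7, which is < ε once |w − 7| < √7·ε.
Take δ = min(7, √7·ε). If 0 < |w − 7| < δ then w > 0 and |√w − √7| < |w − 7|/√7 < ε.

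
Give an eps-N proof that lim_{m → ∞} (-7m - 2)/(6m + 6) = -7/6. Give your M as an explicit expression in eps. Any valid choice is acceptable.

M = (5/6)/eps

Fix eps > 0. For m ≥ 1, |(-7m - 2)/(6m + 6) + 7/6| = |30|/(6(6m + 6)) = 30/(6(6m + 6)).
Since 6m + 6 ≥ 6m for m ≥ 1, this is ≤ 30/(6·6m) = (5/6)/m.
So |(-7m - 2)/(6m + 6) + 7/6| < eps whenever m > (5/6)/eps.
Take M = (5/6)/eps. If m > M then |(-7m - 2)/(6m + 6) + 7/6| ≤ (5/6)/m < eps.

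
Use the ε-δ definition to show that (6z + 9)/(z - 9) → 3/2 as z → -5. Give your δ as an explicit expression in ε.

δ = min(7, (14/9)ε)

Fix ε > 0. We want δ > 0 with 0 < |z + 5| < δ ⇒ |(6z + 9)/(z - 9) − (3/2)| < ε.
Combining over a common denominator, (6z + 9)/(z - 9) − (3/2) = [(6z + 9)·(-14) − (-21)·(z - 9)] / [(-14)·(z - 9)] = -63(z + 5) / ((-14)(z - 9)).
So |(6z + 9)/(z - 9) − (3/2)| = 63|z + 5| / (14·|z − 9|).
Require δ ≤ 7, so |z − 9| ≥ |-14| − |z + 5| > 14 − 7 = 7.
Hence |(6z + 9)/(z - 9) − (3/2)| < 63|z + 5|/(14·7) = (9/14)|z + 5|, which is < ε once |z + 5| < (14/9)ε.
Take δ = min(7, (14/9)ε). Then 0 < |z + 5| < δ forces both bounds, so |(6z + 9)/(z - 9) − (3/2)| < ε.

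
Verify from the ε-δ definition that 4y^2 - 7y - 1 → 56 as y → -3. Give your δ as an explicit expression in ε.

δ = min(1, ε/35)

Suppose ε > 0. We want δ > 0 such that 0 < |y + 3| < δ implies |(4y^2 - 7y - 1) − 56| < ε.
(4y^2 - 7y - 1) − 56 = 4y^2 - 7y - 57 = (y + 3)(4y - 19).
So |(4y^2 - 7y - 1) − 56| = |y + 3|·|4y - 19|.
Require δ ≤ 1. Then |y + 3| < 1 gives |y| < 4, and by the triangle inequality |4y - 19| ≤ 4·4 + 19 = 35.
Hence |(4y^2 - 7y - 1) − 56| ≤ 35|y + 3| < ε provided |y + 3| < ε/35.
Choosing δ = min(1, ε/35) ensures both conditions, hence |(4y^2 - 7y - 1) − 56| < ε.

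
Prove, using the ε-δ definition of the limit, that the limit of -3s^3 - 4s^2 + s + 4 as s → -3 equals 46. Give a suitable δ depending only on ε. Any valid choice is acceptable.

δ = min(2, ε/114)

Let ε > 0. We want δ > 0 such that 0 < |s + 3| < δ implies |(-3s^3 - 4s^2 + s + 4) − 46| < ε.
(-3s^3 - 4s^2 + s + 4) − 46 = -3s^3 - 4s^2 + s - 42 = (s + 3)(-3s^2 + 5s - 14).
So |(-3s^3 - 4s^2 + s + 4) − 46| = |s + 3|·|-3s^2 + 5s - 14|.
Assume first that |s + 3| < 2, so |s| < 5. Then |-3s^2 + 5s - 14| ≤ 3·5^2 + 5·5 + 14 = 114.
Hence |(-3s^3 - 4s^2 + s + 4) − 46| ≤ 114|s + 3| < ε provided |s + 3| < ε/114.
Choosing δ = min(2, ε/114) ensures both conditions, hence |(-3s^3 - 4s^2 + s + 4) − 46| < ε.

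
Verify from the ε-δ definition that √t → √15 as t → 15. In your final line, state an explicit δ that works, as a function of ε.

δ = min(15, √15·ε)

Suppose ε > 0. We want δ > 0 such that 0 < |t − 15| < δ implies |√t − √15| < ε.
Rationalise: √t − √15 = (t − 15)/(√t + √15), so |√t − √15| = |t − 15|/(√t + √15).
Restrict δ ≤ 15 so that |t − 15| < 15 forces t > 0, and then √t + √15 > √15.
Hence |√t − √15| < |t − 15|/√15, which is < ε once |t − 15| < √15·ε.
Take δ = min(15, √15·ε). If 0 < |t − 15| < δ then t > 0 and |√t − √15| < |t − 15|/√15 < ε.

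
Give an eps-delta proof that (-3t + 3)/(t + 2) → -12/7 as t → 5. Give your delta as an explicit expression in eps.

delta = min(7/2, (49/18)eps)

Let eps > 0 be given. We want delta > 0 with 0 < |t − 5| < delta ⇒ |(-3t + 3)/(t + 2) + 12/7| < eps.
Combining over a common denominator, (-3t + 3)/(t + 2) + 12/7 = [(-3t + 3)·7 − (-12)·(t + 2)] / [7·(t + 2)] = -9(t − 5) / (7(t + 2)).
So |(-3t + 3)/(t + 2) + 12/7| = 9|t − 5| / (7·|t + 2|).
Restrict delta ≤ 7/2. Then |t − 5| < 7/2 gives |t + 2| = |(t − 5) + 7| ≥ 7 − 7/2 = 7/2.
Hence |(-3t + 3)/(t + 2) + 12/7| < 9|t − 5|/(7·(7/2)) = (18/49)|t − 5|, which is < eps once |t − 5| < (49/18)eps.
Take delta = min(7/2, (49/18)eps). Then 0 < |t − 5| < delta forces both bounds, so |(-3t + 3)/(t + 2) + 12/7| < eps.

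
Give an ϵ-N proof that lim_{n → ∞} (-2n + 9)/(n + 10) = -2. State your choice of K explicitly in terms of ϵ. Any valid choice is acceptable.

Let ϵ > 0 be given. For n ≥ 1, |(-2n + 9)/(n + 10) + 2| = |29|/((n + 10)) = 29/((n + 10)).
Since n + 10 ≥ n for n ≥ 1, this is ≤ 29/(n) = 29/n.
So |(-2n + 9)/(n + 10) + 2| < ϵ whenever n > 29/ϵ.
Take K = 29/ϵ. If n > K then |(-2n + 9)/(n + 10) + 2| ≤ 29/n < ϵ.

K = 29/ϵ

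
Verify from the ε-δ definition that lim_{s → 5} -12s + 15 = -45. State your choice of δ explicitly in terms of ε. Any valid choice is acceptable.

Let ε > 0. We need δ > 0 so that 0 < |s − 5| < δ implies |(-12s + 15) + 45| < ε.
Since (-12s + 15) + 45 = -12(s − 5), we have |(-12s + 15) + 45| = 12|s − 5|.
So 12|s − 5| < ε exactly when |s − 5| < ε/12.
Choosing δ = ε/12 gives |(-12s + 15) + 45| = 12|s − 5| < ε whenever |s − 5| < δ.

δ = ε/12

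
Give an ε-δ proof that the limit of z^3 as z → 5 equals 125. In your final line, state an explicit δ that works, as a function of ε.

δ = min(2, ε/109)

Let ε > 0 be given. We seek δ > 0 with 0 < |z − 5| < δ ⇒ |z^3 − 125| < ε.
Factor: z^3 − 125 = (z − 5)(z^2 + 5z + 25), so |z^3 − 125| = |z − 5|·|z^2 + 5z + 25|.
Restrict δ ≤ 2. Then |z − 5| < 2 gives |z| < 7, so by the triangle inequality |z^2 + 5z + 25| ≤ 7^2 + 5·7 + 25 = 109.
Hence |z^3 − 125| ≤ 109|z − 5|, which is < ε once |z − 5| < ε/109.
Take δ = min(2, ε/109). If 0 < |z − 5| < δ then both bounds hold and |z^3 − 125| ≤ 109|z − 5| < 109·(ε/109) = ε.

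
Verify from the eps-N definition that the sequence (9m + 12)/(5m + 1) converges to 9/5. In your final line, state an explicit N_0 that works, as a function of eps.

Let eps > 0. For m ≥ 1, |(9m + 12)/(5m + 1) − (9/5)| = |51|/(5(5m + 1)) = 51/(5(5m + 1)).
Since 5m + 1 ≥ 5m for m ≥ 1, this is ≤ 51/(5·5m) = (51/25)/m.
So |(9m + 12)/(5m + 1) − (9/5)| < eps whenever m > (51/25)/eps.
Take N_0 = (51/25)/eps. If m > N_0 then |(9m + 12)/(5m + 1) − (9/5)| ≤ (51/25)/m < eps.

N_0 = (51/25)/eps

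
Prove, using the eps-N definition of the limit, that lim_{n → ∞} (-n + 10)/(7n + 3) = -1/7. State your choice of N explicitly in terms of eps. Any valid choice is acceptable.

N = (73/49)/eps

Let eps > 0 be given. For n ≥ 1, |(-n + 10)/(7n + 3) + 1/7| = |73|/(7(7n + 3)) = 73/(7(7n + 3)).
Since 7n + 3 ≥ 7n for n ≥ 1, this is ≤ 73/(7·7n) = (73/49)/n.
So |(-n + 10)/(7n + 3) + 1/7| < eps whenever n > (73/49)/eps.
Take N = (73/49)/eps. If n > N then |(-n + 10)/(7n + 3) + 1/7| ≤ (73/49)/n < eps.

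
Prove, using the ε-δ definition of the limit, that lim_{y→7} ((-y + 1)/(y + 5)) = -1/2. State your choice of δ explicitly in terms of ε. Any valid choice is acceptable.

δ = min(6, 12ε)

Let ε > 0. We want δ > 0 with 0 < |y − 7| < δ ⇒ |(-y + 1)/(y + 5) + 1/2| < ε.
Combining over a common denominator, (-y + 1)/(y + 5) + 1/2 = [(-y + 1)·12 − (-6)·(y + 5)] / [12·(y + 5)] = -6(y − 7) / (12(y + 5)).
So |(-y + 1)/(y + 5) + 1/2| = 6|y − 7| / (12·|y + 5|).
Require δ ≤ 6, so |y + 5| ≥ |12| − |y − 7| > 12 − 6 = 6.
Hence |(-y + 1)/(y + 5) + 1/2| < 6|y − 7|/(12·6) = (1/12)|y − 7|, which is < ε once |y − 7| < 12ε.
Take δ = min(6, 12ε). Then 0 < |y − 7| < δ forces both bounds, so |(-y + 1)/(y + 5) + 1/2| < ε.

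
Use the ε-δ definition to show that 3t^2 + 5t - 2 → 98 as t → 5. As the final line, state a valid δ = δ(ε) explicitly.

δ = min(1, ε/38)

Suppose ε > 0. We want δ > 0 such that 0 < |t − 5| < δ implies |(3t^2 + 5t - 2) − 98| < ε.
(3t^2 + 5t - 2) − 98 = 3t^2 + 5t - 100 = (t − 5)(3t + 20).
So |(3t^2 + 5t - 2) − 98| = |t − 5|·|3t + 20|.
Assume first that |t − 5| < 1, so |t| < 6. Then |3t + 20| ≤ 3·6 + 20 = 38.
Hence |(3t^2 + 5t - 2) − 98| ≤ 38|t − 5| < ε provided |t − 5| < ε/38.
Take δ = min(1, ε/38). Then 0 < |t − 5| < δ gives both |t − 5| < 1 and |t − 5| < ε/38, so |(3t^2 + 5t - 2) − 98| < ε.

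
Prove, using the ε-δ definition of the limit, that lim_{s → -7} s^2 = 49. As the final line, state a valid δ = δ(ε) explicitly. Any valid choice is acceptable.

δ = min(2, ε/16)

Fix ε > 0. We seek δ > 0 with 0 < |s + 7| < δ ⇒ |s^2 − 49| < ε.
Factor: s^2 − 49 = (s + 7)(s - 7), so |s^2 − 49| = |s + 7|·|s - 7|.
Impose δ ≤ 2 so that |s| < 9; then |s - 7| ≤ 16.
Hence |s^2 − 49| ≤ 16|s + 7|, which is < ε once |s + 7| < ε/16.
Take δ = min(2, ε/16). If 0 < |s + 7| < δ then both bounds hold and |s^2 − 49| ≤ 16|s + 7| < 16·(ε/16) = ε.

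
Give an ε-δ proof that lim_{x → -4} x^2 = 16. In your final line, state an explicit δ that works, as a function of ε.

δ = min(1, ε/9)

Fix ε > 0. We seek δ > 0 with 0 < |x + 4| < δ ⇒ |x^2 − 16| < ε.
Factor: x^2 − 16 = (x + 4)(x - 4), so |x^2 − 16| = |x + 4|·|x - 4|.
Impose δ ≤ 1 so that |x| < 5; then |x - 4| ≤ 9.
Hence |x^2 − 16| ≤ 9|x + 4|, which is < ε once |x + 4| < ε/9.
Take δ = min(1, ε/9). If 0 < |x + 4| < δ then both bounds hold and |x^2 − 16| ≤ 9|x + 4| < 9·(ε/9) = ε.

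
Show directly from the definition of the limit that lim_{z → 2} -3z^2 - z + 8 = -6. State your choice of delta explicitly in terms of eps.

Fix eps > 0. We want delta > 0 such that 0 < |z − 2| < delta implies |(-3z^2 - z + 8) + 6| < eps.
(-3z^2 - z + 8) + 6 = -3z^2 - z + 14 = (z − 2)(-3z - 7).
So |(-3z^2 - z + 8) + 6| = |z − 2|·|-3z - 7|.
Assume first that |z − 2| < 2, so |z| < 4. Then |-3z - 7| ≤ 3·4 + 7 = 19.
Hence |(-3z^2 - z + 8) + 6| ≤ 19|z − 2| < eps provided |z − 2| < eps/19.
Choosing delta = min(2, eps/19) ensures both conditions, hence |(-3z^2 - z + 8) + 6| < eps.

delta = min(2, eps/19)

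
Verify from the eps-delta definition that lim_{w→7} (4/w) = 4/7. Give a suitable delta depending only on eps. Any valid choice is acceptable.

delta = min(7/2, (49/8)eps)

Let eps > 0. We seek delta > 0 such that 0 < |w − 7| < delta implies |4/w − (4/7)| < eps.
|4/w − (4/7)| = 4·|7 − w|/(7·|w|) = 4|w − 7|/(7|w|).
Require delta ≤ 7/2 so that |w| > 7 − 7/2 = 7/2, hence 7|w| > 49/2.
Then |4/w − (4/7)| < 4|w − 7|/(49/2), which is < eps when |w − 7| < (49/8)eps.
Take delta = min(7/2, (49/8)eps). Then 0 < |w − 7| < delta gives both |w − 7| < 7/2 and |w − 7| < (49/8)eps, so |4/w − (4/7)| < eps.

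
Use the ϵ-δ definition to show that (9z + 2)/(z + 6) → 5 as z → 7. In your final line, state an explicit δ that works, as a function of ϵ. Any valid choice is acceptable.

δ = min(13/2, (13/8)ϵ)

Let ϵ > 0 be given. We want δ > 0 with 0 < |z − 7| < δ ⇒ |(9z + 2)/(z + 6) − 5| < ϵ.
Combining over a common denominator, (9z + 2)/(z + 6) − 5 = [(9z + 2)·13 − 65·(z + 6)] / [13·(z + 6)] = 52(z − 7) / (13(z + 6)).
So |(9z + 2)/(z + 6) − 5| = 52|z − 7| / (13·|z + 6|).
Restrict δ ≤ 13/2. Then |z − 7| < 13/2 gives |z + 6| = |(z − 7) + 13| ≥ 13 − 13/2 = 13/2.
Hence |(9z + 2)/(z + 6) − 5| < 52|z − 7|/(13·(13/2)) = (8/13)|z − 7|, which is < ϵ once |z − 7| < (13/8)ϵ.
Take δ = min(13/2, (13/8)ϵ). Then 0 < |z − 7| < δ forces both bounds, so |(9z + 2)/(z + 6) − 5| < ϵ.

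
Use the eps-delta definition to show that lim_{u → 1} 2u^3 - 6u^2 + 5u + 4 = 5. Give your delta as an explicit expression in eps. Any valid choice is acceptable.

Let eps > 0. We want delta > 0 such that 0 < |u − 1| < delta implies |(2u^3 - 6u^2 + 5u + 4) − 5| < eps.
(2u^3 - 6u^2 + 5u + 4) − 5 = 2u^3 - 6u^2 + 5u - 1 = (u − 1)(2u^2 - 4u + 1).
So |(2u^3 - 6u^2 + 5u + 4) − 5| = |u − 1|·|2u^2 - 4u + 1|.
Assume first that |u − 1| < 1, so |u| < 2. Then |2u^2 - 4u + 1| ≤ 2·2^2 + 4·2 + 1 = 17.
Hence |(2u^3 - 6u^2 + 5u + 4) − 5| ≤ 17|u − 1| < eps provided |u − 1| < eps/17.
Take delta = min(1, eps/17). Then 0 < |u − 1| < delta gives both |u − 1| < 1 and |u − 1| < eps/17, so |(2u^3 - 6u^2 + 5u + 4) − 5| < eps.

delta = min(1, eps/17)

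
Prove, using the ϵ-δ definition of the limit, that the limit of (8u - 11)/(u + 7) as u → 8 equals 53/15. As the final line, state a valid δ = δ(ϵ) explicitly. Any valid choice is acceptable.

δ = min(15/2, (225/134)ϵ)

Fix ϵ > 0. We want δ > 0 with 0 < |u − 8| < δ ⇒ |(8u - 11)/(u + 7) − (53/15)| < ϵ.
Combining over a common denominator, (8u - 11)/(u + 7) − (53/15) = [(8u - 11)·15 − 53·(u + 7)] / [15·(u + 7)] = 67(u − 8) / (15(u + 7)).
So |(8u - 11)/(u + 7) − (53/15)| = 67|u − 8| / (15·|u + 7|).
Require δ ≤ 15/2, so |u + 7| ≥ |15| − |u − 8| > 15 − 15/2 = 15/2.
Hence |(8u - 11)/(u + 7) − (53/15)| < 67|u − 8|/(15·(15/2)) = (134/225)|u − 8|, which is < ϵ once |u − 8| < (225/134)ϵ.
Take δ = min(15/2, (225/134)ϵ). Then 0 < |u − 8| < δ forces both bounds, so |(8u - 11)/(u + 7) − (53/15)| < ϵ.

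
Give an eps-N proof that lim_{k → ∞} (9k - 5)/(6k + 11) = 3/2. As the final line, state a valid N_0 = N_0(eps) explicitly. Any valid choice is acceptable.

Let eps > 0 be given. For k ≥ 1, |(9k - 5)/(6k + 11) − (3/2)| = |-129|/(6(6k + 11)) = 129/(6(6k + 11)).
Since 6k + 11 ≥ 6k for k ≥ 1, this is ≤ 129/(6·6k) = (43/12)/k.
So |(9k - 5)/(6k + 11) − (3/2)| < eps whenever k > (43/12)/eps.
Take N_0 = (43/12)/eps. If k > N_0 then |(9k - 5)/(6k + 11) − (3/2)| ≤ (43/12)/k < eps.

N_0 = (43/12)/eps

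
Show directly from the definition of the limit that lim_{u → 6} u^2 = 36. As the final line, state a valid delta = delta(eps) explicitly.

Let eps > 0 be given. We seek delta > 0 with 0 < |u − 6| < delta ⇒ |u^2 − 36| < eps.
Factor: u^2 − 36 = (u − 6)(u + 6), so |u^2 − 36| = |u − 6|·|u + 6|.
Impose delta ≤ 1 so that |u| < 7; then |u + 6| ≤ 13.
Hence |u^2 − 36| ≤ 13|u − 6|, which is < eps once |u − 6| < eps/13.
Take delta = min(1, eps/13). If 0 < |u − 6| < delta then both bounds hold and |u^2 − 36| ≤ 13|u − 6| < 13·(eps/13) = eps.

delta = min(1, eps/13)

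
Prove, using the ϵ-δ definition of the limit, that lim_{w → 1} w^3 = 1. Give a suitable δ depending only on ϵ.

δ = min(1, ϵ/7)

Let ϵ > 0. We seek δ > 0 with 0 < |w − 1| < δ ⇒ |w^3 − 1| < ϵ.
Factor: w^3 − 1 = (w − 1)(w^2 + w + 1), so |w^3 − 1| = |w − 1|·|w^2 + w + 1|.
Impose δ ≤ 1 so that |w| < 2; then |w^2 + w + 1| ≤ 7.
Hence |w^3 − 1| ≤ 7|w − 1|, which is < ϵ once |w − 1| < ϵ/7.
Take δ = min(1, ϵ/7). If 0 < |w − 1| < δ then both bounds hold and |w^3 − 1| ≤ 7|w − 1| < 7·(ϵ/7) = ϵ.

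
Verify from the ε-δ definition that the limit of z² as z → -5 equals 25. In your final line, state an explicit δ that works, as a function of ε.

Fix ε > 0. We seek δ > 0 with 0 < |z + 5| < δ ⇒ |z² − 25| < ε.
Factor: z² − 25 = (z + 5)(z - 5), so |z² − 25| = |z + 5|·|z - 5|.
Restrict δ ≤ 2. Then |z + 5| < 2 gives |z| < 7, so by the triangle inequality |z - 5| ≤ 7 + 5 = 12.
Hence |z² − 25| ≤ 12|z + 5|, which is < ε once |z + 5| < ε/12.
Take δ = min(2, ε/12). If 0 < |z + 5| < δ then both bounds hold and |z² − 25| ≤ 12|z + 5| < 12·(ε/12) = ε.

δ = min(2, ε/12)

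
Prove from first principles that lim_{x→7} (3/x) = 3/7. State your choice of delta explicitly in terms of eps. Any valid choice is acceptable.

Let eps > 0 be given. We seek delta > 0 such that 0 < |x − 7| < delta implies |3/x − (3/7)| < eps.
|3/x − (3/7)| = 3·|7 − x|/(7·|x|) = 3|x − 7|/(7|x|).
Require delta ≤ 7/2 so that |x| > 7 − 7/2 = 7/2, hence 7|x| > 49/2.
Then |3/x − (3/7)| < 3|x − 7|/(49/2), which is < eps when |x − 7| < (49/6)eps.
Take delta = min(7/2, (49/6)eps). Then 0 < |x − 7| < delta gives both |x − 7| < 7/2 and |x − 7| < (49/6)eps, so |3/x − (3/7)| < eps.

delta = min(7/2, (49/6)eps)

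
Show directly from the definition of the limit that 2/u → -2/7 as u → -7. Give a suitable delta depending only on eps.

Let eps > 0. We seek delta > 0 such that 0 < |u + 7| < delta implies |2/u + 2/7| < eps.
|2/u + 2/7| = 2·|-7 − u|/(7·|u|) = 2|u + 7|/(7|u|).
Restrict delta ≤ 7/2. Then |u + 7| < 7/2 gives |u| > 7/2, so 7|u| > 49/2.
Then |2/u + 2/7| < 2|u + 7|/(49/2), which is < eps when |u + 7| < (49/4)eps.
Take delta = min(7/2, (49/4)eps). Then 0 < |u + 7| < delta gives both |u + 7| < 7/2 and |u + 7| < (49/4)eps, so |2/u + 2/7| < eps.

delta = min(7/2, (49/4)eps)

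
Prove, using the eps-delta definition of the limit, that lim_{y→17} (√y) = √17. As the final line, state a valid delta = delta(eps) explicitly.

delta = min(17, √17·eps)

Let eps > 0. We want delta > 0 such that 0 < |y − 17| < delta implies |√y − √17| < eps.
Multiplying by the conjugate, |√y − √17| = |y − 17|/(√y + √17).
Restrict delta ≤ 17 so that |y − 17| < 17 forces y > 0, and then √y + √17 > √17.
Hence |√y − √17| < |y − 17|/√17, which is < eps once |y − 17| < √17·eps.
Take delta = min(17, √17·eps). If 0 < |y − 17| < delta then y > 0 and |√y − √17| < |y − 17|/√17 < eps.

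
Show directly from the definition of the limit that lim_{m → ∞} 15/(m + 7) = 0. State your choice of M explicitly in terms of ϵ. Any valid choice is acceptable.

Fix ϵ > 0. For m ≥ 1, |15/(m + 7) − 0| = 15/(m + 7) ≤ 15/m.
We need 15/m < ϵ, i.e. m > 15/ϵ.
Take M = 15/ϵ. If m > M then |15/(m + 7)| ≤ 15/m < ϵ.

M = 15/ϵ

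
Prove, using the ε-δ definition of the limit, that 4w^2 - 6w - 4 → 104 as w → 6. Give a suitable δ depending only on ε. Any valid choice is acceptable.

δ = min(1, ε/46)

Fix ε > 0. We want δ > 0 such that 0 < |w − 6| < δ implies |(4w^2 - 6w - 4) − 104| < ε.
(4w^2 - 6w - 4) − 104 = 4w^2 - 6w - 108 = (w − 6)(4w + 18).
So |(4w^2 - 6w - 4) − 104| = |w − 6|·|4w + 18|.
Assume first that |w − 6| < 1, so |w| < 7. Then |4w + 18| ≤ 4·7 + 18 = 46.
Hence |(4w^2 - 6w - 4) − 104| ≤ 46|w − 6| < ε provided |w − 6| < ε/46.
Choosing δ = min(1, ε/46) ensures both conditions, hence |(4w^2 - 6w - 4) − 104| < ε.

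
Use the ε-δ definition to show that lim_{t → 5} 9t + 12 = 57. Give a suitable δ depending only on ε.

Fix ε > 0. We need δ > 0 so that 0 < |t − 5| < δ implies |(9t + 12) − 57| < ε.
|(9t + 12) − 57| = |9t - 45| = 9|t − 5|.
So 9|t − 5| < ε exactly when |t − 5| < ε/9.
Take δ = ε/9. If 0 < |t − 5| < δ then |(9t + 12) − 57| = 9|t − 5| < 9·(ε/9) = ε.

δ = ε/9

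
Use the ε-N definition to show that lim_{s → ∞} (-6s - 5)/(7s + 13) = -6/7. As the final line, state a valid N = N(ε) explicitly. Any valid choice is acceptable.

Suppose ε > 0. We seek N > 0 such that s > N implies |(-6s - 5)/(7s + 13) + 6/7| < ε.
(-6s - 5)/(7s + 13) + 6/7 = (7(-6s - 5) − (-6)(7s + 13)) / (7(7s + 13)) = 43/(7(7s + 13)).
For s > 0 we have 7s + 13 > 7s, so |(-6s - 5)/(7s + 13) + 6/7| = 43/(7(7s + 13)) < 43/(7·7s) = (43/49)/s.
Thus |(-6s - 5)/(7s + 13) + 6/7| < ε whenever s > (43/49)/ε.
Take N = (43/49)/ε. If s > N then |(-6s - 5)/(7s + 13) + 6/7| < (43/49)/s < ε.

N = (43/49)/ε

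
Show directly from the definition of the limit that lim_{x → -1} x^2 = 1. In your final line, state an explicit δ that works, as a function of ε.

δ = min(1, ε/3)

Let ε > 0 be given. We seek δ > 0 with 0 < |x + 1| < δ ⇒ |x^2 − 1| < ε.
Factor: x^2 − 1 = (x + 1)(x - 1), so |x^2 − 1| = |x + 1|·|x - 1|.
Restrict δ ≤ 1. Then |x + 1| < 1 gives |x| < 2, so by the triangle inequality |x - 1| ≤ 2 + 1 = 3.
Hence |x^2 − 1| ≤ 3|x + 1|, which is < ε once |x + 1| < ε/3.
Take δ = min(1, ε/3). If 0 < |x + 1| < δ then both bounds hold and |x^2 − 1| ≤ 3|x + 1| < 3·(ε/3) = ε.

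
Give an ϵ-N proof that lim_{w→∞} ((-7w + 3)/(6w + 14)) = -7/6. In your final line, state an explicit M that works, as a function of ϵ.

M = (29/9)/ϵ

Fix ϵ > 0. We seek M > 0 such that w > M implies |(-7w + 3)/(6w + 14) + 7/6| < ϵ.
(-7w + 3)/(6w + 14) + 7/6 = (6(-7w + 3) − (-7)(6w + 14)) / (6(6w + 14)) = 116/(6(6w + 14)).
For w > 0 we have 6w + 14 > 6w, so |(-7w + 3)/(6w + 14) + 7/6| = 116/(6(6w + 14)) < 116/(6·6w) = (29/9)/w.
Thus |(-7w + 3)/(6w + 14) + 7/6| < ϵ whenever w > (29/9)/ϵ.
Take M = (29/9)/ϵ. If w > M then |(-7w + 3)/(6w + 14) + 7/6| < (29/9)/w < ϵ.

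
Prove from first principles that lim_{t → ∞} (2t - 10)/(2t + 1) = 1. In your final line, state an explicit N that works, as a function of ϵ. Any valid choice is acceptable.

Let ϵ > 0. We seek N > 0 such that t > N implies |(2t - 10)/(2t + 1) − 1| < ϵ.
(2t - 10)/(2t + 1) − 1 = (2(2t - 10) − 2(2t + 1)) / (2(2t + 1)) = -22/(2(2t + 1)).
For t > 0 we have 2t + 1 > 2t, so |(2t - 10)/(2t + 1) − 1| = 22/(2(2t + 1)) < 22/(2·2t) = (11/2)/t.
Thus |(2t - 10)/(2t + 1) − 1| < ϵ whenever t > (11/2)/ϵ.
Take N = (11/2)/ϵ. If t > N then |(2t - 10)/(2t + 1) − 1| < (11/2)/t < ϵ.

N = (11/2)/ϵ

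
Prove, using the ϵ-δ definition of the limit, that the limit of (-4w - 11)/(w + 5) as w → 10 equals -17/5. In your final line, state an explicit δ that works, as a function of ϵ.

δ = min(15/2, (25/2)ϵ)

Fix ϵ > 0. We want δ > 0 with 0 < |w − 10| < δ ⇒ |(-4w - 11)/(w + 5) + 17/5| < ϵ.
Combining over a common denominator, (-4w - 11)/(w + 5) + 17/5 = [(-4w - 11)·15 − (-51)·(w + 5)] / [15·(w + 5)] = -9(w − 10) / (15(w + 5)).
So |(-4w - 11)/(w + 5) + 17/5| = 9|w − 10| / (15·|w + 5|).
Require δ ≤ 15/2, so |w + 5| ≥ |15| − |w − 10| > 15 − 15/2 = 15/2.
Hence |(-4w - 11)/(w + 5) + 17/5| < 9|w − 10|/(15·(15/2)) = (2/25)|w − 10|, which is < ϵ once |w − 10| < (25/2)ϵ.
Take δ = min(15/2, (25/2)ϵ). Then 0 < |w − 10| < δ forces both bounds, so |(-4w - 11)/(w + 5) + 17/5| < ϵ.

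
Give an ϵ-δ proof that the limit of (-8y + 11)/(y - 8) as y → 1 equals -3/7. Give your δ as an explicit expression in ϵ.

δ = min(7/2, (49/106)ϵ)

Let ϵ > 0 be given. We want δ > 0 with 0 < |y − 1| < δ ⇒ |(-8y + 11)/(y - 8) + 3/7| < ϵ.
Combining over a common denominator, (-8y + 11)/(y - 8) + 3/7 = [(-8y + 11)·(-7) − 3·(y - 8)] / [(-7)·(y - 8)] = 53(y − 1) / ((-7)(y - 8)).
So |(-8y + 11)/(y - 8) + 3/7| = 53|y − 1| / (7·|y − 8|).
Require δ ≤ 7/2, so |y − 8| ≥ |-7| − |y − 1| > 7 − 7/2 = 7/2.
Hence |(-8y + 11)/(y - 8) + 3/7| < 53|y − 1|/(7·(7/2)) = (106/49)|y − 1|, which is < ϵ once |y − 1| < (49/106)ϵ.
Take δ = min(7/2, (49/106)ϵ). Then 0 < |y − 1| < δ forces both bounds, so |(-8y + 11)/(y - 8) + 3/7| < ϵ.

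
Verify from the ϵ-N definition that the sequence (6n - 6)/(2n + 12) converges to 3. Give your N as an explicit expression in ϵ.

N = 21/ϵ

Suppose ϵ > 0. For n ≥ 1, |(6n - 6)/(2n + 12) − 3| = |-84|/(2(2n + 12)) = 84/(2(2n + 12)).
Since 2n + 12 ≥ 2n for n ≥ 1, this is ≤ 84/(2·2n) = 21/n.
So |(6n - 6)/(2n + 12) − 3| < ϵ whenever n > 21/ϵ.
Take N = 21/ϵ. If n > N then |(6n - 6)/(2n + 12) − 3| ≤ 21/n < ϵ.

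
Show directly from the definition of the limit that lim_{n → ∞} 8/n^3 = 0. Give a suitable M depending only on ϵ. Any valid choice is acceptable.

Suppose ϵ > 0. For n ≥ 1, |8/n^3 − 0| = 8/n^3.
8/n^3 < ϵ ⇔ n^3 > 8/ϵ ⇔ n > (8/ϵ)^{1/3}.
Take M = (8/ϵ)^{1/3}. Then n > M implies 8/n^3 < ϵ.

M = (8/ϵ)^{1/3}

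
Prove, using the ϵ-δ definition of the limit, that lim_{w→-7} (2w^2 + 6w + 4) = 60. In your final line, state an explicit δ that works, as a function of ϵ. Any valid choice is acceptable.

δ = min(1, ϵ/24)

Let ϵ > 0 be given. We want δ > 0 such that 0 < |w + 7| < δ implies |(2w^2 + 6w + 4) − 60| < ϵ.
(2w^2 + 6w + 4) − 60 = 2w^2 + 6w - 56 = (w + 7)(2w - 8).
So |(2w^2 + 6w + 4) − 60| = |w + 7|·|2w - 8|.
Require δ ≤ 1. Then |w + 7| < 1 gives |w| < 8, and by the triangle inequality |2w - 8| ≤ 2·8 + 8 = 24.
Hence |(2w^2 + 6w + 4) − 60| ≤ 24|w + 7| < ϵ provided |w + 7| < ϵ/24.
Choosing δ = min(1, ϵ/24) ensures both conditions, hence |(2w^2 + 6w + 4) − 60| < ϵ.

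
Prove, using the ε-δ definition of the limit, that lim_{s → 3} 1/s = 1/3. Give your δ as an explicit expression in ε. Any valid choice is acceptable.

δ = min(3/2, (9/2)ε)

Fix ε > 0. We seek δ > 0 such that 0 < |s − 3| < δ implies |1/s − (1/3)| < ε.
|1/s − (1/3)| = |3 − s|/(3·|s|) = |s − 3|/(3|s|).
Restrict δ ≤ 3/2. Then |s − 3| < 3/2 gives |s| > 3/2, so 3|s| > 9/2.
Then |1/s − (1/3)| < |s − 3|/(9/2), which is < ε when |s − 3| < (9/2)ε.
Take δ = min(3/2, (9/2)ε). Then 0 < |s − 3| < δ gives both |s − 3| < 3/2 and |s − 3| < (9/2)ε, so |1/s − (1/3)| < ε.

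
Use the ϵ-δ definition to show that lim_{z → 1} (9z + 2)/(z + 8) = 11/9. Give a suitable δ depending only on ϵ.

δ = min(9/2, (81/140)ϵ)

Let ϵ > 0 be given. We want δ > 0 with 0 < |z − 1| < δ ⇒ |(9z + 2)/(z + 8) − (11/9)| < ϵ.
Combining over a common denominator, (9z + 2)/(z + 8) − (11/9) = [(9z + 2)·9 − 11·(z + 8)] / [9·(z + 8)] = 70(z − 1) / (9(z + 8)).
So |(9z + 2)/(z + 8) − (11/9)| = 70|z − 1| / (9·|z + 8|).
Restrict δ ≤ 9/2. Then |z − 1| < 9/2 gives |z + 8| = |(z − 1) + 9| ≥ 9 − 9/2 = 9/2.
Hence |(9z + 2)/(z + 8) − (11/9)| < 70|z − 1|/(9·(9/2)) = (140/81)|z − 1|, which is < ϵ once |z − 1| < (81/140)ϵ.
Take δ = min(9/2, (81/140)ϵ). Then 0 < |z − 1| < δ forces both bounds, so |(9z + 2)/(z + 8) − (11/9)| < ϵ.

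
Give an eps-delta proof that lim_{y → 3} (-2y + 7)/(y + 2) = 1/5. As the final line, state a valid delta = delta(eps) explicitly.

Suppose eps > 0. We want delta > 0 with 0 < |y − 3| < delta ⇒ |(-2y + 7)/(y + 2) − (1/5)| < eps.
Combining over a common denominator, (-2y + 7)/(y + 2) − (1/5) = [(-2y + 7)·5 − 1·(y + 2)] / [5·(y + 2)] = -11(y − 3) / (5(y + 2)).
So |(-2y + 7)/(y + 2) − (1/5)| = 11|y − 3| / (5·|y + 2|).
Restrict delta ≤ 5/2. Then |y − 3| < 5/2 gives |y + 2| = |(y − 3) + 5| ≥ 5 − 5/2 = 5/2.
Hence |(-2y + 7)/(y + 2) − (1/5)| < 11|y − 3|/(5·(5/2)) = (22/25)|y − 3|, which is < eps once |y − 3| < (25/22)eps.
Take delta = min(5/2, (25/22)eps). Then 0 < |y − 3| < delta forces both bounds, so |(-2y + 7)/(y + 2) − (1/5)| < eps.

delta = min(5/2, (25/22)eps)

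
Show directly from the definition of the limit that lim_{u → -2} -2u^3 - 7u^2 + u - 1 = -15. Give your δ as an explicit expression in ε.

Suppose ε > 0. We want δ > 0 such that 0 < |u + 2| < δ implies |(-2u^3 - 7u^2 + u - 1) + 15| < ε.
(-2u^3 - 7u^2 + u - 1) + 15 = -2u^3 - 7u^2 + u + 14 = (u + 2)(-2u^2 - 3u + 7).
So |(-2u^3 - 7u^2 + u - 1) + 15| = |u + 2|·|-2u^2 - 3u + 7|.
Require δ ≤ 1. Then |u + 2| < 1 gives |u| < 3, and by the triangle inequality |-2u^2 - 3u + 7| ≤ 2·3^2 + 3·3 + 7 = 34.
Hence |(-2u^3 - 7u^2 + u - 1) + 15| ≤ 34|u + 2| < ε provided |u + 2| < ε/34.
Choosing δ = min(1, ε/34) ensures both conditions, hence |(-2u^3 - 7u^2 + u - 1) + 15| < ε.

δ = min(1, ε/34)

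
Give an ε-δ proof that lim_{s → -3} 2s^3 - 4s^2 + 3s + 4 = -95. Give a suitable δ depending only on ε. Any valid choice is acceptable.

δ = min(2, ε/133)

Suppose ε > 0. We want δ > 0 such that 0 < |s + 3| < δ implies |(2s^3 - 4s^2 + 3s + 4) + 95| < ε.
(2s^3 - 4s^2 + 3s + 4) + 95 = 2s^3 - 4s^2 + 3s + 99 = (s + 3)(2s^2 - 10s + 33).
So |(2s^3 - 4s^2 + 3s + 4) + 95| = |s + 3|·|2s^2 - 10s + 33|.
Require δ ≤ 2. Then |s + 3| < 2 gives |s| < 5, and by the triangle inequality |2s^2 - 10s + 33| ≤ 2·5^2 + 10·5 + 33 = 133.
Hence |(2s^3 - 4s^2 + 3s + 4) + 95| ≤ 133|s + 3| < ε provided |s + 3| < ε/133.
Choosing δ = min(2, ε/133) ensures both conditions, hence |(2s^3 - 4s^2 + 3s + 4) + 95| < ε.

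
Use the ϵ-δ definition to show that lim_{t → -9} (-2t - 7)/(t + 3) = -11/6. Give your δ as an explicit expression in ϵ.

Let ϵ > 0 be given. We want δ > 0 with 0 < |t + 9| < δ ⇒ |(-2t - 7)/(t + 3) + 11/6| < ϵ.
Combining over a common denominator, (-2t - 7)/(t + 3) + 11/6 = [(-2t - 7)·(-6) − 11·(t + 3)] / [(-6)·(t + 3)] = 1(t + 9) / ((-6)(t + 3)).
So |(-2t - 7)/(t + 3) + 11/6| = |t + 9| / (6·|t + 3|).
Restrict δ ≤ 3. Then |t + 9| < 3 gives |t + 3| = |(t + 9) + (-6)| ≥ 6 − 3 = 3.
Hence |(-2t - 7)/(t + 3) + 11/6| < |t + 9|/(6·3) = (1/18)|t + 9|, which is < ϵ once |t + 9| < 18ϵ.
Take δ = min(3, 18ϵ). Then 0 < |t + 9| < δ forces both bounds, so |(-2t - 7)/(t + 3) + 11/6| < ϵ.

δ = min(3, 18ϵ)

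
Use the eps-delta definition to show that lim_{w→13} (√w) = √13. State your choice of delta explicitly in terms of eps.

Fix eps > 0. We want delta > 0 such that 0 < |w − 13| < delta implies |√w − √13| < eps.
Multiplying by the conjugate, |√w − √13| = |w − 13|/(√w + √13).
Restrict delta ≤ 13 so that |w − 13| < 13 forces w > 0, and then √w + √13 > √13.
Hence |√w − √13| < |w − 13|/√13, which is < eps once |w − 13| < √13·eps.
Take delta = min(13, √13·eps). If 0 < |w − 13| < delta then w > 0 and |√w − √13| < |w − 13|/√13 < eps.

delta = min(13, √13·eps)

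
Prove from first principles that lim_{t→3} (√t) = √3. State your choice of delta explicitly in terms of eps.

delta = min(3, √3·eps)

Let eps > 0. We want delta > 0 such that 0 < |t − 3| < delta implies |√t − √3| < eps.
Multiplying by the conjugate, |√t − √3| = |t − 3|/(√t + √3).
Restrict delta ≤ 3 so that |t − 3| < 3 forces t > 0, and then √t + √3 > √3.
Hence |√t − √3| < |t − 3|/√3, which is < eps once |t − 3| < √3·eps.
Take delta = min(3, √3·eps). If 0 < |t − 3| < delta then t > 0 and |√t − √3| < |t − 3|/√3 < eps.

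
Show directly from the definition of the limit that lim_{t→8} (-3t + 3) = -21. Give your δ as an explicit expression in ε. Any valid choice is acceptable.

Suppose ε > 0. We need δ > 0 so that 0 < |t − 8| < δ implies |(-3t + 3) + 21| < ε.
|(-3t + 3) + 21| = |-3t + 24| = 3|t − 8|.
Thus it suffices that |t − 8| < ε/3.
Choosing δ = ε/3 gives |(-3t + 3) + 21| = 3|t − 8| < ε whenever |t − 8| < δ.

δ = ε/3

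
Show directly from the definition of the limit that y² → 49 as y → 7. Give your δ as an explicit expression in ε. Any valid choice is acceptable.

δ = min(2, ε/16)

Fix ε > 0. We seek δ > 0 with 0 < |y − 7| < δ ⇒ |y² − 49| < ε.
Factor: y² − 49 = (y − 7)(y + 7), so |y² − 49| = |y − 7|·|y + 7|.
Restrict δ ≤ 2. Then |y − 7| < 2 gives |y| < 9, so by the triangle inequality |y + 7| ≤ 9 + 7 = 16.
Hence |y² − 49| ≤ 16|y − 7|, which is < ε once |y − 7| < ε/16.
Take δ = min(2, ε/16). If 0 < |y − 7| < δ then both bounds hold and |y² − 49| ≤ 16|y − 7| < 16·(ε/16) = ε.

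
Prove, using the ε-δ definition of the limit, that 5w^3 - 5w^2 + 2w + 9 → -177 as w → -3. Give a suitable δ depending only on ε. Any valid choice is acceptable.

δ = min(1, ε/222)

Fix ε > 0. We want δ > 0 such that 0 < |w + 3| < δ implies |(5w^3 - 5w^2 + 2w + 9) + 177| < ε.
(5w^3 - 5w^2 + 2w + 9) + 177 = 5w^3 - 5w^2 + 2w + 186 = (w + 3)(5w^2 - 20w + 62).
So |(5w^3 - 5w^2 + 2w + 9) + 177| = |w + 3|·|5w^2 - 20w + 62|.
Assume first that |w + 3| < 1, so |w| < 4. Then |5w^2 - 20w + 62| ≤ 5·4^2 + 20·4 + 62 = 222.
Hence |(5w^3 - 5w^2 + 2w + 9) + 177| ≤ 222|w + 3| < ε provided |w + 3| < ε/222.
Take δ = min(1, ε/222). Then 0 < |w + 3| < δ gives both |w + 3| < 1 and |w + 3| < ε/222, so |(5w^3 - 5w^2 + 2w + 9) + 177| < ε.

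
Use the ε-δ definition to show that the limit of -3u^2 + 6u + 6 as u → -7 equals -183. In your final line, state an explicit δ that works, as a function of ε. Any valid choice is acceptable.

Fix ε > 0. We want δ > 0 such that 0 < |u + 7| < δ implies |(-3u^2 + 6u + 6) + 183| < ε.
(-3u^2 + 6u + 6) + 183 = -3u^2 + 6u + 189 = (u + 7)(-3u + 27).
So |(-3u^2 + 6u + 6) + 183| = |u + 7|·|-3u + 27|.
Assume first that |u + 7| < 1, so |u| < 8. Then |-3u + 27| ≤ 3·8 + 27 = 51.
Hence |(-3u^2 + 6u + 6) + 183| ≤ 51|u + 7| < ε provided |u + 7| < ε/51.
Choosing δ = min(1, ε/51) ensures both conditions, hence |(-3u^2 + 6u + 6) + 183| < ε.

δ = min(1, ε/51)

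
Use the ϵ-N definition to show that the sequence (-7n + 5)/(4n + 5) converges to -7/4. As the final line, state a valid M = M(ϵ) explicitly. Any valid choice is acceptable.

Fix ϵ > 0. For n ≥ 1, |(-7n + 5)/(4n + 5) + 7/4| = |55|/(4(4n + 5)) = 55/(4(4n + 5)).
Since 4n + 5 ≥ 4n for n ≥ 1, this is ≤ 55/(4·4n) = (55/16)/n.
So |(-7n + 5)/(4n + 5) + 7/4| < ϵ whenever n > (55/16)/ϵ.
Take M = (55/16)/ϵ. If n > M then |(-7n + 5)/(4n + 5) + 7/4| ≤ (55/16)/n < ϵ.

M = (55/16)/ϵ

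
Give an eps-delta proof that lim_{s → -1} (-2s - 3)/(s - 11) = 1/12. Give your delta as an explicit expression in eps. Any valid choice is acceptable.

delta = min(6, (72/25)eps)

Let eps > 0. We want delta > 0 with 0 < |s + 1| < delta ⇒ |(-2s - 3)/(s - 11) − (1/12)| < eps.
Combining over a common denominator, (-2s - 3)/(s - 11) − (1/12) = [(-2s - 3)·(-12) − (-1)·(s - 11)] / [(-12)·(s - 11)] = 25(s + 1) / ((-12)(s - 11)).
So |(-2s - 3)/(s - 11) − (1/12)| = 25|s + 1| / (12·|s − 11|).
Require delta ≤ 6, so |s − 11| ≥ |-12| − |s + 1| > 12 − 6 = 6.
Hence |(-2s - 3)/(s - 11) − (1/12)| < 25|s + 1|/(12·6) = (25/72)|s + 1|, which is < eps once |s + 1| < (72/25)eps.
Take delta = min(6, (72/25)eps). Then 0 < |s + 1| < delta forces both bounds, so |(-2s - 3)/(s - 11) − (1/12)| < eps.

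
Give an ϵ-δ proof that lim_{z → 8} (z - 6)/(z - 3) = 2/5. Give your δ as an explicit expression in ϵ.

Let ϵ > 0 be given. We want δ > 0 with 0 < |z − 8| < δ ⇒ |(z - 6)/(z - 3) − (2/5)| < ϵ.
Combining over a common denominator, (z - 6)/(z - 3) − (2/5) = [(z - 6)·5 − 2·(z - 3)] / [5·(z - 3)] = 3(z − 8) / (5(z - 3)).
So |(z - 6)/(z - 3) − (2/5)| = 3|z − 8| / (5·|z − 3|).
Require δ ≤ 5/2, so |z − 3| ≥ |5| − |z − 8| > 5 − 5/2 = 5/2.
Hence |(z - 6)/(z - 3) − (2/5)| < 3|z − 8|/(5·(5/2)) = (6/25)|z − 8|, which is < ϵ once |z − 8| < (25/6)ϵ.
Take δ = min(5/2, (25/6)ϵ). Then 0 < |z − 8| < δ forces both bounds, so |(z - 6)/(z - 3) − (2/5)| < ϵ.

δ = min(5/2, (25/6)ϵ)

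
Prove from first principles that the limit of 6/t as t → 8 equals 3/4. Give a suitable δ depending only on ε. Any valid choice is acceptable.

Let ε > 0 be given. We seek δ > 0 such that 0 < |t − 8| < δ implies |6/t − (3/4)| < ε.
|6/t − (3/4)| = 6·|8 − t|/(8·|t|) = 6|t − 8|/(8|t|).
Require δ ≤ 4 so that |t| > 8 − 4 = 4, hence 8|t| > 32.
Then |6/t − (3/4)| < 6|t − 8|/32, which is < ε when |t − 8| < (16/3)ε.
Take δ = min(4, (16/3)ε). Then 0 < |t − 8| < δ gives both |t − 8| < 4 and |t − 8| < (16/3)ε, so |6/t − (3/4)| < ε.

δ = min(4, (16/3)ε)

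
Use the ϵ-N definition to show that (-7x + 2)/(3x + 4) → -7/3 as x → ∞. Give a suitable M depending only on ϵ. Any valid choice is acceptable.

Let ϵ > 0. We seek M > 0 such that x > M implies |(-7x + 2)/(3x + 4) + 7/3| < ϵ.
(-7x + 2)/(3x + 4) + 7/3 = (3(-7x + 2) − (-7)(3x + 4)) / (3(3x + 4)) = 34/(3(3x + 4)).
For x > 0 we have 3x + 4 > 3x, so |(-7x + 2)/(3x + 4) + 7/3| = 34/(3(3x + 4)) < 34/(3·3x) = (34/9)/x.
Thus |(-7x + 2)/(3x + 4) + 7/3| < ϵ whenever x > (34/9)/ϵ.
Take M = (34/9)/ϵ. If x > M then |(-7x + 2)/(3x + 4) + 7/3| < (34/9)/x < ϵ.

M = (34/9)/ϵ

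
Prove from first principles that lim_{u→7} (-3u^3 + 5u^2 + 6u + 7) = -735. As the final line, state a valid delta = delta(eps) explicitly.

delta = min(1, eps/426)

Fix eps > 0. We want delta > 0 such that 0 < |u − 7| < delta implies |(-3u^3 + 5u^2 + 6u + 7) + 735| < eps.
(-3u^3 + 5u^2 + 6u + 7) + 735 = -3u^3 + 5u^2 + 6u + 742 = (u − 7)(-3u^2 - 16u - 106).
So |(-3u^3 + 5u^2 + 6u + 7) + 735| = |u − 7|·|-3u^2 - 16u - 106|.
Assume first that |u − 7| < 1, so |u| < 8. Then |-3u^2 - 16u - 106| ≤ 3·8^2 + 16·8 + 106 = 426.
Hence |(-3u^3 + 5u^2 + 6u + 7) + 735| ≤ 426|u − 7| < eps provided |u − 7| < eps/426.
Take delta = min(1, eps/426). Then 0 < |u − 7| < delta gives both |u − 7| < 1 and |u − 7| < eps/426, so |(-3u^3 + 5u^2 + 6u + 7) + 735| < eps.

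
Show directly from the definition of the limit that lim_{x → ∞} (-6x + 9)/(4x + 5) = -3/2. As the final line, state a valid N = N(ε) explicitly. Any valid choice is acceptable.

Fix ε > 0. We seek N > 0 such that x > N implies |(-6x + 9)/(4x + 5) + 3/2| < ε.
(-6x + 9)/(4x + 5) + 3/2 = (4(-6x + 9) − (-6)(4x + 5)) / (4(4x + 5)) = 66/(4(4x + 5)).
For x > 0 we have 4x + 5 > 4x, so |(-6x + 9)/(4x + 5) + 3/2| = 66/(4(4x + 5)) < 66/(4·4x) = (33/8)/x.
Thus |(-6x + 9)/(4x + 5) + 3/2| < ε whenever x > (33/8)/ε.
Take N = (33/8)/ε. If x > N then |(-6x + 9)/(4x + 5) + 3/2| < (33/8)/x < ε.

N = (33/8)/ε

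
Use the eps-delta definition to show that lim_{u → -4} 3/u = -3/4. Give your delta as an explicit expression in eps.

Fix eps > 0. We seek delta > 0 such that 0 < |u + 4| < delta implies |3/u + 3/4| < eps.
|3/u + 3/4| = 3·|-4 − u|/(4·|u|) = 3|u + 4|/(4|u|).
Restrict delta ≤ 2. Then |u + 4| < 2 gives |u| > 2, so 4|u| > 8.
Then |3/u + 3/4| < 3|u + 4|/8, which is < eps when |u + 4| < (8/3)eps.
Take delta = min(2, (8/3)eps). Then 0 < |u + 4| < delta gives both |u + 4| < 2 and |u + 4| < (8/3)eps, so |3/u + 3/4| < eps.

delta = min(2, (8/3)eps)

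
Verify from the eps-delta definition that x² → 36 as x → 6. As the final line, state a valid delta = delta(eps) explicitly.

delta = min(1, eps/13)

Let eps > 0 be given. We seek delta > 0 with 0 < |x − 6| < delta ⇒ |x² − 36| < eps.
Factor: x² − 36 = (x − 6)(x + 6), so |x² − 36| = |x − 6|·|x + 6|.
Restrict delta ≤ 1. Then |x − 6| < 1 gives |x| < 7, so by the triangle inequality |x + 6| ≤ 7 + 6 = 13.
Hence |x² − 36| ≤ 13|x − 6|, which is < eps once |x − 6| < eps/13.
Take delta = min(1, eps/13). If 0 < |x − 6| < delta then both bounds hold and |x² − 36| ≤ 13|x − 6| < 13·(eps/13) = eps.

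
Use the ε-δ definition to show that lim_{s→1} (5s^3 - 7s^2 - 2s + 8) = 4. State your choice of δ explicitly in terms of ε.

δ = min(2, ε/55)

Let ε > 0. We want δ > 0 such that 0 < |s − 1| < δ implies |(5s^3 - 7s^2 - 2s + 8) − 4| < ε.
(5s^3 - 7s^2 - 2s + 8) − 4 = 5s^3 - 7s^2 - 2s + 4 = (s − 1)(5s^2 - 2s - 4).
So |(5s^3 - 7s^2 - 2s + 8) − 4| = |s − 1|·|5s^2 - 2s - 4|.
Assume first that |s − 1| < 2, so |s| < 3. Then |5s^2 - 2s - 4| ≤ 5·3^2 + 2·3 + 4 = 55.
Hence |(5s^3 - 7s^2 - 2s + 8) − 4| ≤ 55|s − 1| < ε provided |s − 1| < ε/55.
Take δ = min(2, ε/55). Then 0 < |s − 1| < δ gives both |s − 1| < 2 and |s − 1| < ε/55, so |(5s^3 - 7s^2 - 2s + 8) − 4| < ε.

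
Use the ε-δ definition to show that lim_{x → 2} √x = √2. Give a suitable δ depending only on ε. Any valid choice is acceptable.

δ = min(2, √2·ε)

Fix ε > 0. We want δ > 0 such that 0 < |x − 2| < δ implies |√x − √2| < ε.
Rationalise: √x − √2 = (x − 2)/(√x + √2), so |√x − √2| = |x − 2|/(√x + √2).
Restrict δ ≤ 2 so that |x − 2| < 2 forces x > 0, and then √x + √2 > √2.
Hence |√x − √2| < |x − 2|/√2, which is < ε once |x − 2| < √2·ε.
Take δ = min(2, √2·ε). If 0 < |x − 2| < δ then x > 0 and |√x − √2| < |x − 2|/√2 < ε.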